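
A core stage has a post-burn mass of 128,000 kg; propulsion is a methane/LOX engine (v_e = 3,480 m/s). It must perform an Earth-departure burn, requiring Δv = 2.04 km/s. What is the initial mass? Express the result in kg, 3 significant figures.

From the ideal rocket equation, m₀/m_f = exp(Δv / v_e) = exp(2040 / 3480.0) = exp(0.5862) = 1.7972.
m₀ = m_f × 1.7972 = 128,000 × 1.7972 = 230,042 kg.

initial mass ≈ 230000 kg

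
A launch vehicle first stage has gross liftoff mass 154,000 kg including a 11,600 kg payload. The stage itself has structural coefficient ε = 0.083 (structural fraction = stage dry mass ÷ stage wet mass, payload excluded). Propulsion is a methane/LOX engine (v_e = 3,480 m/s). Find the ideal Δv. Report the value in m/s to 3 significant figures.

Stage wet mass = m₀ − payload = 154,000 − 11,600 = 142,400 kg.
Stage dry mass = ε × stage wet mass = 0.083 × 142,400 = 11,819.2 kg.
Burnout mass m_f = stage dry + payload = 11,819.2 + 11,600 = 23,419.2 kg.
By the Tsiolkovsky rocket equation, Δv = v_e · ln(154,000/23,419.2) = 3480.0 × ln(6.576) = 3480.0 × 1.8834 ≈ 6554 m/s.

Δv ≈ 6550 m/s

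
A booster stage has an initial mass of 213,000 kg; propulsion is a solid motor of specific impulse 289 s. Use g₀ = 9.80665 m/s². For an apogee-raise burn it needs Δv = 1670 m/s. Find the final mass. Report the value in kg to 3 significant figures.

final mass ≈ 118000 kg

v_e = Isp · g₀ = 289 × 9.80665 = 2834.1 m/s.
From the ideal rocket equation, m₀/m_f = exp(Δv / v_e) = exp(1670 / 2834.1) = exp(0.5892) = 1.8026.
m_f = m₀ / 1.8026 = 213,000 / 1.8026 = 118,163 kg.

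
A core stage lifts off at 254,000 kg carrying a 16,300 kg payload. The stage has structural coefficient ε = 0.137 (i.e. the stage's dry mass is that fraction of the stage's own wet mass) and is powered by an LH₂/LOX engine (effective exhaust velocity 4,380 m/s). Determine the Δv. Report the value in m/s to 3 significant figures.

Δv ≈ 7220 m/s

Stage wet mass = m₀ − payload = 254,000 − 16,300 = 237,700 kg.
Stage dry mass = ε × stage wet mass = 0.137 × 237,700 = 32,564.9 kg.
Burnout mass m_f = stage dry + payload = 32,564.9 + 16,300 = 48,864.9 kg.
Rocket equation: Δv = v_e · ln(254,000/48,864.9) = 4380.0 × ln(5.198) = 4380.0 × 1.6483 ≈ 7219 m/s.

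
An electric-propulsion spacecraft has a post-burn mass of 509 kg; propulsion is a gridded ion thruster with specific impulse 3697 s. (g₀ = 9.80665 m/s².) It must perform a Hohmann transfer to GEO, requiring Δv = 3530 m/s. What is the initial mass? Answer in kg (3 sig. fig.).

initial mass ≈ 561 kg

v_e = Isp · g₀ = 3697 × 9.80665 = 36255.2 m/s.
Rocket equation: m₀/m_f = exp(Δv / v_e) = exp(3530 / 36255.2) = exp(0.0974) = 1.1023.
m₀ = m_f × 1.1023 = 509 × 1.1023 = 561.071 kg.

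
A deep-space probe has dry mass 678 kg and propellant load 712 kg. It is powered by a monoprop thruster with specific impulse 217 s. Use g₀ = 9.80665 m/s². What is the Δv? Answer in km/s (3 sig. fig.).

Δv ≈ 1.53 km/s

v_e = Isp · g₀ = 217 × 9.80665 = 2128.0 m/s.
m₀ = m_dry + m_prop = 678 + 712 = 1,390 kg.
Δv = v_e · ln(m₀/m_f) = 2128.0 × ln(2.05) = 2128.0 × 0.7179 ≈ 1527.7 m/s.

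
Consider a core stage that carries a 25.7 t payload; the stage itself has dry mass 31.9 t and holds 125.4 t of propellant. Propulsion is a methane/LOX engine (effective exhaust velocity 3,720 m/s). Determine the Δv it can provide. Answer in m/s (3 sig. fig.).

m₀ = payload + dry + propellant = 25.7 + 31.9 + 125.4 = 183 t.
m_f = payload + dry = 25.7 + 31.9 = 57.6 t.
Δv = v_e · ln(m₀/m_f) = 3720.0 × ln(3.177) = 3720.0 × 1.1560 ≈ 4300.2 m/s.

Δv ≈ 4300 m/s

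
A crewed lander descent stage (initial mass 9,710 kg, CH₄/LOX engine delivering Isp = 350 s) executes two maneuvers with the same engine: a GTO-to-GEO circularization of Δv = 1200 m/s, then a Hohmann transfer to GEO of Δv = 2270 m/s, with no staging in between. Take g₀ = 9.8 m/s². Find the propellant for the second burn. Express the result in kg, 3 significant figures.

propellant for the second burn ≈ 3310 kg

v_e = Isp · g₀ = 350 × 9.8 = 3430.0 m/s.
After the first burn: m = 9710 × exp(−1200/3430.0) = 9710 × 0.70479 = 6,843.51 kg.
After the second burn: m = 6,843.51 × exp(−2270/3430.0) = 6,843.51 × 0.51592 = 3,530.7 kg.
Second-burn propellant = 6,843.51 − 3,530.7 = 3,312.81 kg.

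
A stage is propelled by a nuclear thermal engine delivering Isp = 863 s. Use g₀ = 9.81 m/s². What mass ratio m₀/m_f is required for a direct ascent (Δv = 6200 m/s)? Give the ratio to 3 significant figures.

v_e = Isp · g₀ = 863 × 9.81 = 8466.0 m/s.
m₀/m_f = exp(Δv / v_e) = exp(6200 / 8466.0) = exp(0.7323) = 2.0799.

mass ratio ≈ 2.08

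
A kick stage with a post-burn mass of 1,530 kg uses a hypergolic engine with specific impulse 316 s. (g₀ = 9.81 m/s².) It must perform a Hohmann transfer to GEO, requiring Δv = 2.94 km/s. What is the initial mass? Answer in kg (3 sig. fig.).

initial mass ≈ 3950 kg

v_e = Isp · g₀ = 316 × 9.81 = 3100.0 m/s.
Using Δv = v_e ln(m₀/m_f): m₀/m_f = exp(Δv / v_e) = exp(2940 / 3100.0) = exp(0.9484) = 2.5816.
m₀ = m_f × 2.5816 = 1,530 × 2.5816 = 3,949.85 kg.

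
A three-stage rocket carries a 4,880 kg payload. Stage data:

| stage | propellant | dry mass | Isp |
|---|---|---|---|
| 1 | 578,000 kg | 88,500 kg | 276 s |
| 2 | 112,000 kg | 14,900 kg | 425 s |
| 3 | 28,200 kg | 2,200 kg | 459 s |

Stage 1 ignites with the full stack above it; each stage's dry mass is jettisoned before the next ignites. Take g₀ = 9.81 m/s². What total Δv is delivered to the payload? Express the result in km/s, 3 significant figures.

Ignition mass of stage 1 = 578,000+88,500 + 112,000+14,900 + 28,200+2,200 + 4,880 = 828,680 kg.
Stage 1: m₀ = 828,680 kg, m_f = 828,680 − 578,000 = 250,680 kg; Δv = 276×9.81×ln(3.306) = 2707.6×1.1957 ≈ 3237 m/s.
Stage 2: m₀ = 162,180 kg, m_f = 162,180 − 112,000 = 50,180 kg; Δv = 425×9.81×ln(3.232) = 4169.2×1.1731 ≈ 4891 m/s.
Stage 3: m₀ = 35,280 kg, m_f = 35,280 − 28,200 = 7,080 kg; Δv = 459×9.81×ln(4.983) = 4502.8×1.6060 ≈ 7232 m/s.
Total Δv = 3237 + 4891 + 7232 = 15360 m/s.

Δv ≈ 15.4 km/s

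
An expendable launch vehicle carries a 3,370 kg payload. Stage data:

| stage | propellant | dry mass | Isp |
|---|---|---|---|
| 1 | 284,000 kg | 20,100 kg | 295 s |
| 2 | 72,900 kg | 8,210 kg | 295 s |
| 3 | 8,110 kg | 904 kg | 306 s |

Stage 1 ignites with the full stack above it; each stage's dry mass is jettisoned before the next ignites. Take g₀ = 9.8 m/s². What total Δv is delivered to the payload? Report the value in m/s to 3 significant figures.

Ignition mass of stage 1 = 284,000+20,100 + 72,900+8,210 + 8,110+904 + 3,370 = 397,594 kg.
Stage 1: m₀ = 397,594 kg, m_f = 397,594 − 284,000 = 113,594 kg; Δv = 295×9.8×ln(3.5) = 2891.0×1.2528 ≈ 3622 m/s.
Stage 2: m₀ = 93,494 kg, m_f = 93,494 − 72,900 = 20,594 kg; Δv = 295×9.8×ln(4.54) = 2891.0×1.5129 ≈ 4374 m/s.
Stage 3: m₀ = 12,384 kg, m_f = 12,384 − 8,110 = 4,274 kg; Δv = 306×9.8×ln(2.898) = 2998.8×1.0639 ≈ 3190 m/s.
Total Δv = 3622 + 4374 + 3190 = 11186 m/s.

Δv ≈ 11200 m/s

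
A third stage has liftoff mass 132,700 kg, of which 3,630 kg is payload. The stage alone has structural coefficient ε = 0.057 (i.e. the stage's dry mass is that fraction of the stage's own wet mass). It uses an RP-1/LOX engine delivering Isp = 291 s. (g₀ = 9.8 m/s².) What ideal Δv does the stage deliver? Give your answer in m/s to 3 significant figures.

Stage wet mass = m₀ − payload = 132,700 − 3,630 = 129,070 kg.
Stage dry mass = ε × stage wet mass = 0.057 × 129,070 = 7,356.99 kg.
Burnout mass m_f = stage dry + payload = 7,356.99 + 3,630 = 10,986.99 kg.
v_e = Isp · g₀ = 291 × 9.8 = 2851.8 m/s.
Rocket equation: Δv = v_e · ln(132,700/10,986.99) = 2851.8 × ln(12.08) = 2851.8 × 2.4914 ≈ 7105 m/s.

Δv ≈ 7100 m/s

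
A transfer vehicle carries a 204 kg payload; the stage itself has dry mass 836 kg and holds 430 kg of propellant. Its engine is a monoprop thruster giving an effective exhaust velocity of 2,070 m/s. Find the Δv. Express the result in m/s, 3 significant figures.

Δv ≈ 716 m/s

m₀ = payload + dry + propellant = 204 + 836 + 430 = 1,470 kg.
m_f = payload + dry = 204 + 836 = 1,040 kg.
Δv = v_e · ln(m₀/m_f) = 2070.0 × ln(1.413) = 2070.0 × 0.3460 ≈ 716.3 m/s.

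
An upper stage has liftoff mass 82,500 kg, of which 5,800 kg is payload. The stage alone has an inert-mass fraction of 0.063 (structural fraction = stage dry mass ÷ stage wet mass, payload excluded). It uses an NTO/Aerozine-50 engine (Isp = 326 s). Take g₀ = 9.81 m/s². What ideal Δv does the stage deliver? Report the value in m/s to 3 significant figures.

Stage wet mass = m₀ − payload = 82,500 − 5,800 = 76,700 kg.
Stage dry mass = ε × stage wet mass = 0.063 × 76,700 = 4,832.1 kg.
Burnout mass m_f = stage dry + payload = 4,832.1 + 5,800 = 10,632.1 kg.
v_e = Isp · g₀ = 326 × 9.81 = 3198.1 m/s.
From the ideal rocket equation, Δv = v_e · ln(82,500/10,632.1) = 3198.1 × ln(7.76) = 3198.1 × 2.0489 ≈ 6553 m/s.

Δv ≈ 6550 m/s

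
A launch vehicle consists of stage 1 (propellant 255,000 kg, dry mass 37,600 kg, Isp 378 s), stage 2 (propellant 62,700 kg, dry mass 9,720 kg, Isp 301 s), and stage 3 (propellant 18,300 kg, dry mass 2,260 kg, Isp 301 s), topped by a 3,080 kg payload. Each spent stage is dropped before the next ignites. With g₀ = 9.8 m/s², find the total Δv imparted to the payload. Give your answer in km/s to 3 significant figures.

Δv ≈ 11.5 km/s

Ignition mass of stage 1 = 255,000+37,600 + 62,700+9,720 + 18,300+2,260 + 3,080 = 388,660 kg.
Stage 1: m₀ = 388,660 kg, m_f = 388,660 − 255,000 = 133,660 kg; Δv = 378×9.8×ln(2.908) = 3704.4×1.0674 ≈ 3954 m/s.
Stage 2: m₀ = 96,060 kg, m_f = 96,060 − 62,700 = 33,360 kg; Δv = 301×9.8×ln(2.879) = 2949.8×1.0576 ≈ 3120 m/s.
Stage 3: m₀ = 23,640 kg, m_f = 23,640 − 18,300 = 5,340 kg; Δv = 301×9.8×ln(4.427) = 2949.8×1.4877 ≈ 4388 m/s.
Total Δv = 3954 + 3120 + 4388 = 11462 m/s.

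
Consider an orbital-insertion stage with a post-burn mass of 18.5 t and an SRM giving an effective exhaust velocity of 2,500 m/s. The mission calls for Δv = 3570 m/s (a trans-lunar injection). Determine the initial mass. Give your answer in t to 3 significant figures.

initial mass ≈ 77.2 t

From the ideal rocket equation, m₀/m_f = exp(Δv / v_e) = exp(3570 / 2500.0) = exp(1.4280) = 4.1704.
m₀ = m_f × 4.1704 = 18.5 × 4.1704 = 77.1524 t.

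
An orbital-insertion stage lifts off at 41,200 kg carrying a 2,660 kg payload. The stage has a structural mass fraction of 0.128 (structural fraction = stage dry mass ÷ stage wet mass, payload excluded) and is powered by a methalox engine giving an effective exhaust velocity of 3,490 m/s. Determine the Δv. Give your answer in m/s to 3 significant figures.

Stage wet mass = m₀ − payload = 41,200 − 2,660 = 38,540 kg.
Stage dry mass = ε × stage wet mass = 0.128 × 38,540 = 4,933.12 kg.
Burnout mass m_f = stage dry + payload = 4,933.12 + 2,660 = 7,593.12 kg.
Δv = v_e · ln(41,200/7,593.12) = 3490.0 × ln(5.426) = 3490.0 × 1.6912 ≈ 5902 m/s.

Δv ≈ 5900 m/s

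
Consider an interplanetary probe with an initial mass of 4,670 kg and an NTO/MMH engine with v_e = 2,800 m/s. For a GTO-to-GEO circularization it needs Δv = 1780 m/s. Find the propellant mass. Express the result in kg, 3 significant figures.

Rocket equation: m₀/m_f = exp(Δv / v_e) = exp(1780 / 2800.0) = exp(0.6357) = 1.8884.
m_f = 4,670 / 1.8884 = 2,472.99 kg, so propellant = m₀ − m_f = 4,670 − 2,472.99 = 2,197.01 kg.

propellant mass ≈ 2200 kg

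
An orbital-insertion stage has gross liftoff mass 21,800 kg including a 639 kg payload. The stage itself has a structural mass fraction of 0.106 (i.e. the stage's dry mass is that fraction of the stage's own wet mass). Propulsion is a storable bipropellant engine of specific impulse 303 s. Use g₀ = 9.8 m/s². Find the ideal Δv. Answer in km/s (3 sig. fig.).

Δv ≈ 6.01 km/s

Stage wet mass = m₀ − payload = 21,800 − 639 = 21,161 kg.
Stage dry mass = ε × stage wet mass = 0.106 × 21,161 = 2,243.07 kg.
Burnout mass m_f = stage dry + payload = 2,243.07 + 639 = 2,882.07 kg.
v_e = Isp · g₀ = 303 × 9.8 = 2969.4 m/s.
Rocket equation: Δv = v_e · ln(21,800/2,882.07) = 2969.4 × ln(7.564) = 2969.4 × 2.0234 ≈ 6008 m/s.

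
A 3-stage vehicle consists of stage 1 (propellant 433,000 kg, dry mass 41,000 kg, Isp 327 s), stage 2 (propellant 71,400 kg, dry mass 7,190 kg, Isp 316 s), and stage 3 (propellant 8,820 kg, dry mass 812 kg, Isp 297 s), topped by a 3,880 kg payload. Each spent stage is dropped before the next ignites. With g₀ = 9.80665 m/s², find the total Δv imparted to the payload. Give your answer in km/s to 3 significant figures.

Δv ≈ 12.3 km/s

Ignition mass of stage 1 = 433,000+41,000 + 71,400+7,190 + 8,820+812 + 3,880 = 566,102 kg.
Stage 1: m₀ = 566,102 kg, m_f = 566,102 − 433,000 = 133,102 kg; Δv = 327×9.80665×ln(4.253) = 3206.8×1.4477 ≈ 4642 m/s.
Stage 2: m₀ = 92,102 kg, m_f = 92,102 − 71,400 = 20,702 kg; Δv = 316×9.80665×ln(4.449) = 3098.9×1.4927 ≈ 4626 m/s.
Stage 3: m₀ = 13,512 kg, m_f = 13,512 − 8,820 = 4,692 kg; Δv = 297×9.80665×ln(2.88) = 2912.6×1.0577 ≈ 3081 m/s.
Total Δv = 4642 + 4626 + 3081 = 12349 m/s.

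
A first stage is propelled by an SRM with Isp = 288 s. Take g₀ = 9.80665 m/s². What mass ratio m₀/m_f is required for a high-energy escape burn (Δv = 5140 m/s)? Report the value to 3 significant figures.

v_e = Isp · g₀ = 288 × 9.80665 = 2824.3 m/s.
Using Δv = v_e ln(m₀/m_f): m₀/m_f = exp(Δv / v_e) = exp(5140 / 2824.3) = exp(1.8199) = 6.1713.

mass ratio ≈ 6.17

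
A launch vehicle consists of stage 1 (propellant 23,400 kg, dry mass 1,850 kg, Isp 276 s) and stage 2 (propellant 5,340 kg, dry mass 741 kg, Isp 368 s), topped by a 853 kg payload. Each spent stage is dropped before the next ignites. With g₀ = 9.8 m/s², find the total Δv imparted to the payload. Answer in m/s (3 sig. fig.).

Ignition mass of stage 1 = 23,400+1,850 + 5,340+741 + 853 = 32,184 kg.
Stage 1: m₀ = 32,184 kg, m_f = 32,184 − 23,400 = 8,784 kg; Δv = 276×9.8×ln(3.664) = 2704.8×1.2985 ≈ 3512 m/s.
Stage 2: m₀ = 6,934 kg, m_f = 6,934 − 5,340 = 1,594 kg; Δv = 368×9.8×ln(4.35) = 3606.4×1.4702 ≈ 5302 m/s.
Total Δv = 3512 + 5302 = 8814 m/s.

Δv ≈ 8810 m/s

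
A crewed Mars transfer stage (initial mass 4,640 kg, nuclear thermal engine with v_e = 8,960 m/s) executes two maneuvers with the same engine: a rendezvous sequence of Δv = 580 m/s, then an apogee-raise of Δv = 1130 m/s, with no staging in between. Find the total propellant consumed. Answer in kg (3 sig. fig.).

total propellant consumed ≈ 806 kg

After the first burn: m = 4640 × exp(−580/8960.0) = 4640 × 0.93732 = 4,349.16 kg.
After the second burn: m = 4,349.16 × exp(−1130/8960.0) = 4,349.16 × 0.88151 = 3,833.83 kg.
Total propellant = m₀ − m_final = 4640 − 3,833.83 = 806.17 kg.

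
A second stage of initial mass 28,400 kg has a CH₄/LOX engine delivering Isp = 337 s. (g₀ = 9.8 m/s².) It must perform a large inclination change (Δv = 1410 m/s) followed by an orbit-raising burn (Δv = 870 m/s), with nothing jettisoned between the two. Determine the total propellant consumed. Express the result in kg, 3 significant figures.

v_e = Isp · g₀ = 337 × 9.8 = 3302.6 m/s.
After the first burn: m = 28400 × exp(−1410/3302.6) = 28400 × 0.65251 = 18,531.3 kg.
After the second burn: m = 18,531.3 × exp(−870/3302.6) = 18,531.3 × 0.76841 = 14,239.6 kg.
Total propellant = m₀ − m_final = 28400 − 14,239.6 = 14,160.4 kg.

total propellant consumed ≈ 14200 kg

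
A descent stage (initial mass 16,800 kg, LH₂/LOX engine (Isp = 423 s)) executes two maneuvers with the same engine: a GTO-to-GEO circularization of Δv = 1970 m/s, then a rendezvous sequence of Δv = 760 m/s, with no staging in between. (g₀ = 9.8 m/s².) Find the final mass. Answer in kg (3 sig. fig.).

v_e = Isp · g₀ = 423 × 9.8 = 4145.4 m/s.
After the first burn: m = 16800 × exp(−1970/4145.4) = 16800 × 0.62174 = 10,445.2 kg.
After the second burn: m = 10,445.2 × exp(−760/4145.4) = 10,445.2 × 0.83249 = 8,695.52 kg.

final mass ≈ 8700 kg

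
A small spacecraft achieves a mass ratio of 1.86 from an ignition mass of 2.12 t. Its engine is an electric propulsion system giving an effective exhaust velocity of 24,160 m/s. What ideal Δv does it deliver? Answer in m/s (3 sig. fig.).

By the Tsiolkovsky rocket equation, Δv = v_e · ln(1.86) = 24160.0 × 0.6206 ≈ 14993.1 m/s.

Δv ≈ 15000 m/s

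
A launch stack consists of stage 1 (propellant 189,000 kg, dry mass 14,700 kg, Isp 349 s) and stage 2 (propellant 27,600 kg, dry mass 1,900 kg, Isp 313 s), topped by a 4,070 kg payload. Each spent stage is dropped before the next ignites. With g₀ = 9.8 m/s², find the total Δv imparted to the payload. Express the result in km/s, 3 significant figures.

Ignition mass of stage 1 = 189,000+14,700 + 27,600+1,900 + 4,070 = 237,270 kg.
Stage 1: m₀ = 237,270 kg, m_f = 237,270 − 189,000 = 48,270 kg; Δv = 349×9.8×ln(4.915) = 3420.2×1.5924 ≈ 5446 m/s.
Stage 2: m₀ = 33,570 kg, m_f = 33,570 − 27,600 = 5,970 kg; Δv = 313×9.8×ln(5.623) = 3067.4×1.7269 ≈ 5297 m/s.
Total Δv = 5446 + 5297 = 10743 m/s.

Δv ≈ 10.7 km/s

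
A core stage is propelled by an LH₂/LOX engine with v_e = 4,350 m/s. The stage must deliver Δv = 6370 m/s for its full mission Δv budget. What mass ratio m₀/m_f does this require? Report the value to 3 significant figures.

mass ratio ≈ 4.32

m₀/m_f = exp(Δv / v_e) = exp(6370 / 4350.0) = exp(1.4644) = 4.3248.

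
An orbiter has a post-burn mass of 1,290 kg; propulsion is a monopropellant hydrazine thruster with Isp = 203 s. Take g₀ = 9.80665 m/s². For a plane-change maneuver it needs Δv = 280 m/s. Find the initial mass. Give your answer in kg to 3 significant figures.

v_e = Isp · g₀ = 203 × 9.80665 = 1990.7 m/s.
m₀/m_f = exp(Δv / v_e) = exp(280 / 1990.7) = exp(0.1407) = 1.1510.
m₀ = m_f × 1.1510 = 1,290 × 1.1510 = 1,484.79 kg.

initial mass ≈ 1480 kg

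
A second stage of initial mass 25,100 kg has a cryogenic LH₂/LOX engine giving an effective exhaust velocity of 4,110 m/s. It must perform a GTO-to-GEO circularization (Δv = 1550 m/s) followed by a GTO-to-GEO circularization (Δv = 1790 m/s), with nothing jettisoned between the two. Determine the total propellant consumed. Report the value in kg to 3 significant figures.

After the first burn: m = 25100 × exp(−1550/4110.0) = 25100 × 0.68583 = 17,214.3 kg.
After the second burn: m = 17,214.3 × exp(−1790/4110.0) = 17,214.3 × 0.64693 = 11,136.4 kg.
Total propellant = m₀ − m_final = 25100 − 11,136.4 = 13,963.6 kg.

total propellant consumed ≈ 14000 kg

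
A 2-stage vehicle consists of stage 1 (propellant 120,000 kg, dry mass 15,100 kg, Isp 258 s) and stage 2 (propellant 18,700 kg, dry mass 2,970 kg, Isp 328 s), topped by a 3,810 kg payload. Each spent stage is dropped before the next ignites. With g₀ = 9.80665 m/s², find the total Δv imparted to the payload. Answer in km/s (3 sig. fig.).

Ignition mass of stage 1 = 120,000+15,100 + 18,700+2,970 + 3,810 = 160,580 kg.
Stage 1: m₀ = 160,580 kg, m_f = 160,580 − 120,000 = 40,580 kg; Δv = 258×9.80665×ln(3.957) = 2530.1×1.3755 ≈ 3480 m/s.
Stage 2: m₀ = 25,480 kg, m_f = 25,480 − 18,700 = 6,780 kg; Δv = 328×9.80665×ln(3.758) = 3216.6×1.3239 ≈ 4258 m/s.
Total Δv = 3480 + 4258 = 7738 m/s.

Δv ≈ 7.74 km/s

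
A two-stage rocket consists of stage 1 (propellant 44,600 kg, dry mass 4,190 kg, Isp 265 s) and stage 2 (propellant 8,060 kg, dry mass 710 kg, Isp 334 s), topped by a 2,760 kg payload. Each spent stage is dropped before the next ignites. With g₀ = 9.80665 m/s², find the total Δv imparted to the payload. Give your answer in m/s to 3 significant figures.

Ignition mass of stage 1 = 44,600+4,190 + 8,060+710 + 2,760 = 60,320 kg.
Stage 1: m₀ = 60,320 kg, m_f = 60,320 − 44,600 = 15,720 kg; Δv = 265×9.80665×ln(3.837) = 2598.8×1.3447 ≈ 3495 m/s.
Stage 2: m₀ = 11,530 kg, m_f = 11,530 − 8,060 = 3,470 kg; Δv = 334×9.80665×ln(3.323) = 3275.4×1.2008 ≈ 3933 m/s.
Total Δv = 3495 + 3933 = 7428 m/s.

Δv ≈ 7430 m/s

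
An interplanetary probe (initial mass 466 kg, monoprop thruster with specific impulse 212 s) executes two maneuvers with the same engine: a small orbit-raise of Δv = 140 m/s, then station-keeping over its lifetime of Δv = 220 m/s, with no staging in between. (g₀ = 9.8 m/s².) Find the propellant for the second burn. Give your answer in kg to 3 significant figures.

propellant for the second burn ≈ 43.8 kg

v_e = Isp · g₀ = 212 × 9.8 = 2077.6 m/s.
After the first burn: m = 466 × exp(−140/2077.6) = 466 × 0.93483 = 435.631 kg.
After the second burn: m = 435.631 × exp(−220/2077.6) = 435.631 × 0.89952 = 391.859 kg.
Second-burn propellant = 435.631 − 391.859 = 43.772 kg.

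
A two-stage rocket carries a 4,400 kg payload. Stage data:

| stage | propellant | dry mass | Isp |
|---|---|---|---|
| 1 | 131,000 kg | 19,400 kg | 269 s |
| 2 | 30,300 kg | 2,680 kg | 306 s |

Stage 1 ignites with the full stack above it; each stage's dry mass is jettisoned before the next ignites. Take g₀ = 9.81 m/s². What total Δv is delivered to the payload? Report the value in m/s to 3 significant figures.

Ignition mass of stage 1 = 131,000+19,400 + 30,300+2,680 + 4,400 = 187,780 kg.
Stage 1: m₀ = 187,780 kg, m_f = 187,780 − 131,000 = 56,780 kg; Δv = 269×9.81×ln(3.307) = 2638.9×1.1961 ≈ 3156 m/s.
Stage 2: m₀ = 37,380 kg, m_f = 37,380 − 30,300 = 7,080 kg; Δv = 306×9.81×ln(5.28) = 3001.9×1.6639 ≈ 4995 m/s.
Total Δv = 3156 + 4995 = 8151 m/s.

Δv ≈ 8150 m/s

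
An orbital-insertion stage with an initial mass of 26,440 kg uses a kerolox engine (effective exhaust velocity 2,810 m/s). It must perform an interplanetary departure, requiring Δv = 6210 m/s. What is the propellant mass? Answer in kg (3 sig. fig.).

m₀/m_f = exp(Δv / v_e) = exp(6210 / 2810.0) = exp(2.2100) = 9.1154.
m_f = 26,440 / 9.1154 = 2,900.59 kg, so propellant = m₀ − m_f = 26,440 − 2,900.59 = 23,539.41 kg.

propellant mass ≈ 23500 kg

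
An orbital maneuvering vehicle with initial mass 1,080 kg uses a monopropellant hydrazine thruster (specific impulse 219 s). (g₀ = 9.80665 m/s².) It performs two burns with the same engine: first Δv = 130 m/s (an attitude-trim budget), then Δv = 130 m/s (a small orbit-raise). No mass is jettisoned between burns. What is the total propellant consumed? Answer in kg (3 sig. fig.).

total propellant consumed ≈ 123 kg

v_e = Isp · g₀ = 219 × 9.80665 = 2147.7 m/s.
After the first burn: m = 1080 × exp(−130/2147.7) = 1080 × 0.94126 = 1,016.56 kg.
After the second burn: m = 1,016.56 × exp(−130/2147.7) = 1,016.56 × 0.94126 = 956.847 kg.
Total propellant = m₀ − m_final = 1080 − 956.847 = 123.153 kg.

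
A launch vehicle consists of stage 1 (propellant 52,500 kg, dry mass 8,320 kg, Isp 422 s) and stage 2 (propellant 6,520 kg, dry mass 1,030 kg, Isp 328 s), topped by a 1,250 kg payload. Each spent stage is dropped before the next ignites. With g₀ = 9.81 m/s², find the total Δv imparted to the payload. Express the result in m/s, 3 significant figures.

Ignition mass of stage 1 = 52,500+8,320 + 6,520+1,030 + 1,250 = 69,620 kg.
Stage 1: m₀ = 69,620 kg, m_f = 69,620 − 52,500 = 17,120 kg; Δv = 422×9.81×ln(4.067) = 4139.8×1.4028 ≈ 5807 m/s.
Stage 2: m₀ = 8,800 kg, m_f = 8,800 − 6,520 = 2,280 kg; Δv = 328×9.81×ln(3.86) = 3217.7×1.3506 ≈ 4346 m/s.
Total Δv = 5807 + 4346 = 10153 m/s.

Δv ≈ 10200 m/s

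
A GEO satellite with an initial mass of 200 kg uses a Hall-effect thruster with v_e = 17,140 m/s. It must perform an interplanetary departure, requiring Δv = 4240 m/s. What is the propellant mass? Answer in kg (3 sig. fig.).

propellant mass ≈ 43.8 kg

m₀/m_f = exp(Δv / v_e) = exp(4240 / 17140.0) = exp(0.2474) = 1.2807.
m_f = 200 / 1.2807 = 156.165 kg, so propellant = m₀ − m_f = 200 − 156.165 = 43.835 kg.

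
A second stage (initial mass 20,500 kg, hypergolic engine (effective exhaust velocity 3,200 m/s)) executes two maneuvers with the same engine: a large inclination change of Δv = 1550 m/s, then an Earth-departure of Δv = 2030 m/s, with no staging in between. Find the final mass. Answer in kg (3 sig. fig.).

After the first burn: m = 20500 × exp(−1550/3200.0) = 20500 × 0.61608 = 12,629.6 kg.
After the second burn: m = 12,629.6 × exp(−2030/3200.0) = 12,629.6 × 0.53027 = 6,697.1 kg.

final mass ≈ 6700 kg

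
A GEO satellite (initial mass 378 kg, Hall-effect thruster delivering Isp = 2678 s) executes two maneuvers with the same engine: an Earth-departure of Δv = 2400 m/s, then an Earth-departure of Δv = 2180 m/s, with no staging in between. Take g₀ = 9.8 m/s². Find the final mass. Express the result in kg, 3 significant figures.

final mass ≈ 317 kg

v_e = Isp · g₀ = 2678 × 9.8 = 26244.4 m/s.
After the first burn: m = 378 × exp(−2400/26244.4) = 378 × 0.91261 = 344.967 kg.
After the second burn: m = 344.967 × exp(−2180/26244.4) = 344.967 × 0.92029 = 317.47 kg.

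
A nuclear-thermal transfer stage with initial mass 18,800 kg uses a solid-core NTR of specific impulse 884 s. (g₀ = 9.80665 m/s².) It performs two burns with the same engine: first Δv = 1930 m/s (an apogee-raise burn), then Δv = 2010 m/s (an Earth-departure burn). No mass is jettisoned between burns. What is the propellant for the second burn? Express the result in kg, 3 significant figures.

v_e = Isp · g₀ = 884 × 9.80665 = 8669.1 m/s.
After the first burn: m = 18800 × exp(−1930/8669.1) = 18800 × 0.80041 = 15,047.7 kg.
After the second burn: m = 15,047.7 × exp(−2010/8669.1) = 15,047.7 × 0.79306 = 11,933.7 kg.
Second-burn propellant = 15,047.7 − 11,933.7 = 3,114 kg.

propellant for the second burn ≈ 3110 kg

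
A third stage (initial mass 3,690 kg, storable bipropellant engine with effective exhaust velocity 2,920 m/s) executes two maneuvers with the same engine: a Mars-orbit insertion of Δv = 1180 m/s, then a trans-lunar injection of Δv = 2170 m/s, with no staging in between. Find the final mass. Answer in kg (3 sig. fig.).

After the first burn: m = 3690 × exp(−1180/2920.0) = 3690 × 0.66757 = 2,463.33 kg.
After the second burn: m = 2,463.33 × exp(−2170/2920.0) = 2,463.33 × 0.47561 = 1,171.58 kg.

final mass ≈ 1170 kg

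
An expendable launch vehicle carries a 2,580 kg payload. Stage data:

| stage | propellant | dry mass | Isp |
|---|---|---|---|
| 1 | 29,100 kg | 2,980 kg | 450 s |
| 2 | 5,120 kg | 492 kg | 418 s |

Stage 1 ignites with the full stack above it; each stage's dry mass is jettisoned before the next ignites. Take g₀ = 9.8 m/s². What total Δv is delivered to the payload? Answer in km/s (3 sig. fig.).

Ignition mass of stage 1 = 29,100+2,980 + 5,120+492 + 2,580 = 40,272 kg.
Stage 1: m₀ = 40,272 kg, m_f = 40,272 − 29,100 = 11,172 kg; Δv = 450×9.8×ln(3.605) = 4410.0×1.2822 ≈ 5655 m/s.
Stage 2: m₀ = 8,192 kg, m_f = 8,192 − 5,120 = 3,072 kg; Δv = 418×9.8×ln(2.667) = 4096.4×0.9808 ≈ 4018 m/s.
Total Δv = 5655 + 4018 = 9673 m/s.

Δv ≈ 9.67 km/s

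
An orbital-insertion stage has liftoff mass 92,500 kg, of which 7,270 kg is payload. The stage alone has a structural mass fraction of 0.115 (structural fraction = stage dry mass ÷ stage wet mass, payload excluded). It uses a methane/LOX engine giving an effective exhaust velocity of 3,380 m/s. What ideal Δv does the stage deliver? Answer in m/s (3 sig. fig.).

Stage wet mass = m₀ − payload = 92,500 − 7,270 = 85,230 kg.
Stage dry mass = ε × stage wet mass = 0.115 × 85,230 = 9,801.45 kg.
Burnout mass m_f = stage dry + payload = 9,801.45 + 7,270 = 17,071.45 kg.
Rocket equation: Δv = v_e · ln(92,500/17,071.45) = 3380.0 × ln(5.418) = 3380.0 × 1.6898 ≈ 5712 m/s.

Δv ≈ 5710 m/s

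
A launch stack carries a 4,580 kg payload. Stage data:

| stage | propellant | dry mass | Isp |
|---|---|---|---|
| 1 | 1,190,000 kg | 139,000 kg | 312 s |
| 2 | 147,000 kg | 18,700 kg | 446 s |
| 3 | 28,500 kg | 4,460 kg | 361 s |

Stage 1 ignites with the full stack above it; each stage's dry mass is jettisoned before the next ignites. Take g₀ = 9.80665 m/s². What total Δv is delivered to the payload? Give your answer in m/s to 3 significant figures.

Δv ≈ 15200 m/s

Ignition mass of stage 1 = 1,190,000+139,000 + 147,000+18,700 + 28,500+4,460 + 4,580 = 1,532,240 kg.
Stage 1: m₀ = 1,532,240 kg, m_f = 1,532,240 − 1,190,000 = 342,240 kg; Δv = 312×9.80665×ln(4.477) = 3059.7×1.4990 ≈ 4586 m/s.
Stage 2: m₀ = 203,240 kg, m_f = 203,240 − 147,000 = 56,240 kg; Δv = 446×9.80665×ln(3.614) = 4373.8×1.2848 ≈ 5619 m/s.
Stage 3: m₀ = 37,540 kg, m_f = 37,540 − 28,500 = 9,040 kg; Δv = 361×9.80665×ln(4.153) = 3540.2×1.4237 ≈ 5040 m/s.
Total Δv = 4586 + 5619 + 5040 = 15245 m/s.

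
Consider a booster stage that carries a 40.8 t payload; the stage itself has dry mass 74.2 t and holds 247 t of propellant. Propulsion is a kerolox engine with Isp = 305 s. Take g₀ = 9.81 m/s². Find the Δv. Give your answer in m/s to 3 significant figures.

Δv ≈ 3430 m/s

v_e = Isp · g₀ = 305 × 9.81 = 2992.1 m/s.
m₀ = payload + dry + propellant = 40.8 + 74.2 + 247 = 362 t.
m_f = payload + dry = 40.8 + 74.2 = 115 t.
Δv = v_e · ln(m₀/m_f) = 2992.1 × ln(3.148) = 2992.1 × 1.1467 ≈ 3431.0 m/s.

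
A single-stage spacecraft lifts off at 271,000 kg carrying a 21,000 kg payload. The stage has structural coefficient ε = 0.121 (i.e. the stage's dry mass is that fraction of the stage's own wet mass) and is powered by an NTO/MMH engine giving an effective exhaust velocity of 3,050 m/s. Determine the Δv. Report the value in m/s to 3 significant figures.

Δv ≈ 5080 m/s

Stage wet mass = m₀ − payload = 271,000 − 21,000 = 250,000 kg.
Stage dry mass = ε × stage wet mass = 0.121 × 250,000 = 30,250 kg.
Burnout mass m_f = stage dry + payload = 30,250 + 21,000 = 51,250 kg.
Using Δv = v_e ln(m₀/m_f): Δv = v_e · ln(271,000/51,250) = 3050.0 × ln(5.288) = 3050.0 × 1.6654 ≈ 5079 m/s.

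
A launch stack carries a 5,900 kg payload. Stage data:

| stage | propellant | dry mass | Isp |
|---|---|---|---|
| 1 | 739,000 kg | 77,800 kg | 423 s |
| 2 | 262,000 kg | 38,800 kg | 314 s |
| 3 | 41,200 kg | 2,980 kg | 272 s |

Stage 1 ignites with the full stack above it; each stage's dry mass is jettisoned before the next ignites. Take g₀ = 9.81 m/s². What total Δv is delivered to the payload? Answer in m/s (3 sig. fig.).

Ignition mass of stage 1 = 739,000+77,800 + 262,000+38,800 + 41,200+2,980 + 5,900 = 1,167,680 kg.
Stage 1: m₀ = 1,167,680 kg, m_f = 1,167,680 − 739,000 = 428,680 kg; Δv = 423×9.81×ln(2.724) = 4149.6×1.0021 ≈ 4158 m/s.
Stage 2: m₀ = 350,880 kg, m_f = 350,880 − 262,000 = 88,880 kg; Δv = 314×9.81×ln(3.948) = 3080.3×1.3732 ≈ 4230 m/s.
Stage 3: m₀ = 50,080 kg, m_f = 50,080 − 41,200 = 8,880 kg; Δv = 272×9.81×ln(5.64) = 2668.3×1.7298 ≈ 4616 m/s.
Total Δv = 4158 + 4230 + 4616 = 13004 m/s.

Δv ≈ 13000 m/s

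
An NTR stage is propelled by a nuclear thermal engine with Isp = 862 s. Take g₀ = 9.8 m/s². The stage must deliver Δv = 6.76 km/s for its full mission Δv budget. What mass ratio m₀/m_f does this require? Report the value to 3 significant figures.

mass ratio ≈ 2.23

v_e = Isp · g₀ = 862 × 9.8 = 8447.6 m/s.
By the Tsiolkovsky rocket equation, m₀/m_f = exp(Δv / v_e) = exp(6760 / 8447.6) = exp(0.8002) = 2.2260.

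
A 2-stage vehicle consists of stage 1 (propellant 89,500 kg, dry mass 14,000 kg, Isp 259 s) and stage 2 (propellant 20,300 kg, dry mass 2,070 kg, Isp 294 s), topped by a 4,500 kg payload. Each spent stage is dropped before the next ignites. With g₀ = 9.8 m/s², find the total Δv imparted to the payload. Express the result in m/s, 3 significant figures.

Ignition mass of stage 1 = 89,500+14,000 + 20,300+2,070 + 4,500 = 130,370 kg.
Stage 1: m₀ = 130,370 kg, m_f = 130,370 − 89,500 = 40,870 kg; Δv = 259×9.8×ln(3.19) = 2538.2×1.1600 ≈ 2944 m/s.
Stage 2: m₀ = 26,870 kg, m_f = 26,870 − 20,300 = 6,570 kg; Δv = 294×9.8×ln(4.09) = 2881.2×1.4085 ≈ 4058 m/s.
Total Δv = 2944 + 4058 = 7002 m/s.

Δv ≈ 7000 m/s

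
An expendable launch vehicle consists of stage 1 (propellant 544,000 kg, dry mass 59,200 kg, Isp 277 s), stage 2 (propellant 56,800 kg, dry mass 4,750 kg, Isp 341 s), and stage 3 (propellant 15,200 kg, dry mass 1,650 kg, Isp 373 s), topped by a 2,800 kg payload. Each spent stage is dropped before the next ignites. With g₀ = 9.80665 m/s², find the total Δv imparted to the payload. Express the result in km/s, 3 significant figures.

Δv ≈ 13.8 km/s

Ignition mass of stage 1 = 544,000+59,200 + 56,800+4,750 + 15,200+1,650 + 2,800 = 684,400 kg.
Stage 1: m₀ = 684,400 kg, m_f = 684,400 − 544,000 = 140,400 kg; Δv = 277×9.80665×ln(4.875) = 2716.4×1.5840 ≈ 4303 m/s.
Stage 2: m₀ = 81,200 kg, m_f = 81,200 − 56,800 = 24,400 kg; Δv = 341×9.80665×ln(3.328) = 3344.1×1.2023 ≈ 4021 m/s.
Stage 3: m₀ = 19,650 kg, m_f = 19,650 − 15,200 = 4,450 kg; Δv = 373×9.80665×ln(4.416) = 3657.9×1.4852 ≈ 5433 m/s.
Total Δv = 4303 + 4021 + 5433 = 13757 m/s.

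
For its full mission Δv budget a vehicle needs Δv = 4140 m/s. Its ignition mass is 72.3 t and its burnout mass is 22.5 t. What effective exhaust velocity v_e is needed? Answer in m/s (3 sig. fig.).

ln(m₀/m_f) = ln(72300/22500) = ln(3.213) = 1.1673.
v_e = Δv / ln(m₀/m_f) = 4140 / 1.1673 = 3546.6 m/s.

v_e ≈ 3550 m/s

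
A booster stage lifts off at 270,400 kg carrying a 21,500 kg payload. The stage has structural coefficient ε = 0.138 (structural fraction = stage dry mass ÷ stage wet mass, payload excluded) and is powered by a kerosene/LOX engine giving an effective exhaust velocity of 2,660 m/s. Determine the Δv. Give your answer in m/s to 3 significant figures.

Stage wet mass = m₀ − payload = 270,400 − 21,500 = 248,900 kg.
Stage dry mass = ε × stage wet mass = 0.138 × 248,900 = 34,348.2 kg.
Burnout mass m_f = stage dry + payload = 34,348.2 + 21,500 = 55,848.2 kg.
Rocket equation: Δv = v_e · ln(270,400/55,848.2) = 2660.0 × ln(4.842) = 2660.0 × 1.5773 ≈ 4196 m/s.

Δv ≈ 4200 m/s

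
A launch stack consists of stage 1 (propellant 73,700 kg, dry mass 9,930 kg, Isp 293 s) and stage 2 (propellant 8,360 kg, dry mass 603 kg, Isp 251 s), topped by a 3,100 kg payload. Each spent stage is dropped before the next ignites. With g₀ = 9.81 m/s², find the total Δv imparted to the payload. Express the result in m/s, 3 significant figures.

Ignition mass of stage 1 = 73,700+9,930 + 8,360+603 + 3,100 = 95,693 kg.
Stage 1: m₀ = 95,693 kg, m_f = 95,693 − 73,700 = 21,993 kg; Δv = 293×9.81×ln(4.351) = 2874.3×1.4704 ≈ 4226 m/s.
Stage 2: m₀ = 12,063 kg, m_f = 12,063 − 8,360 = 3,703 kg; Δv = 251×9.81×ln(3.258) = 2462.3×1.1810 ≈ 2908 m/s.
Total Δv = 4226 + 2908 = 7134 m/s.

Δv ≈ 7130 m/s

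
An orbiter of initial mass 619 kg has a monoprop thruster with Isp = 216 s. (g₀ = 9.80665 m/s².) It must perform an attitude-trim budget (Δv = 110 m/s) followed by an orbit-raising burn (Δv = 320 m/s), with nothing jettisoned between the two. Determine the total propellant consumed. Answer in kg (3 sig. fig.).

v_e = Isp · g₀ = 216 × 9.80665 = 2118.2 m/s.
After the first burn: m = 619 × exp(−110/2118.2) = 619 × 0.94940 = 587.679 kg.
After the second burn: m = 587.679 × exp(−320/2118.2) = 587.679 × 0.85979 = 505.281 kg.
Total propellant = m₀ − m_final = 619 − 505.281 = 113.719 kg.

total propellant consumed ≈ 114 kg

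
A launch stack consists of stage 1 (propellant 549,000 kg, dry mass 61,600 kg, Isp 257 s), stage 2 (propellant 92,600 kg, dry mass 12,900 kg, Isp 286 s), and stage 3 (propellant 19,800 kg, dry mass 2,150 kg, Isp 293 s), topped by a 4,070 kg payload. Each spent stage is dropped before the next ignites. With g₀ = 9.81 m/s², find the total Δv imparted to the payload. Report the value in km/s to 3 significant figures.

Ignition mass of stage 1 = 549,000+61,600 + 92,600+12,900 + 19,800+2,150 + 4,070 = 742,120 kg.
Stage 1: m₀ = 742,120 kg, m_f = 742,120 − 549,000 = 193,120 kg; Δv = 257×9.81×ln(3.843) = 2521.2×1.3462 ≈ 3394 m/s.
Stage 2: m₀ = 131,520 kg, m_f = 131,520 − 92,600 = 38,920 kg; Δv = 286×9.81×ln(3.379) = 2805.7×1.2177 ≈ 3416 m/s.
Stage 3: m₀ = 26,020 kg, m_f = 26,020 − 19,800 = 6,220 kg; Δv = 293×9.81×ln(4.183) = 2874.3×1.4311 ≈ 4113 m/s.
Total Δv = 3394 + 3416 + 4113 = 10923 m/s.

Δv ≈ 10.9 km/s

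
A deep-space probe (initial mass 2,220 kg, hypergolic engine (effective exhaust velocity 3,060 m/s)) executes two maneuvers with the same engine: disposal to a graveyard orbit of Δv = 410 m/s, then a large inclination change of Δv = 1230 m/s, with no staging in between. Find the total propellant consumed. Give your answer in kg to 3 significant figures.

After the first burn: m = 2220 × exp(−410/3060.0) = 2220 × 0.87460 = 1,941.61 kg.
After the second burn: m = 1,941.61 × exp(−1230/3060.0) = 1,941.61 × 0.66901 = 1,298.96 kg.
Total propellant = m₀ − m_final = 2220 − 1,298.96 = 921.04 kg.

total propellant consumed ≈ 921 kg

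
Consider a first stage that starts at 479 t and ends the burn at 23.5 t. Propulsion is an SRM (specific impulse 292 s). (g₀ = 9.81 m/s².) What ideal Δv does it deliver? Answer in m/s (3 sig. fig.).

v_e = Isp · g₀ = 292 × 9.81 = 2864.5 m/s.
From the ideal rocket equation, Δv = v_e · ln(m₀/m_f) = 2864.5 × ln(20.38) = 2864.5 × 3.0147 ≈ 8635.7 m/s.

Δv ≈ 8640 m/s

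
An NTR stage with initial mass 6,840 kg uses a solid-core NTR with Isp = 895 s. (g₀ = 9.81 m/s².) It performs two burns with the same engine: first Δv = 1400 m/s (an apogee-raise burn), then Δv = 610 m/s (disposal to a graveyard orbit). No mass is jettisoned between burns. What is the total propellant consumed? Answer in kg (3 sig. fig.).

v_e = Isp · g₀ = 895 × 9.81 = 8780.0 m/s.
After the first burn: m = 6840 × exp(−1400/8780.0) = 6840 × 0.85261 = 5,831.85 kg.
After the second burn: m = 5,831.85 × exp(−610/8780.0) = 5,831.85 × 0.93288 = 5,440.42 kg.
Total propellant = m₀ − m_final = 6840 − 5,440.42 = 1,399.58 kg.

total propellant consumed ≈ 1400 kg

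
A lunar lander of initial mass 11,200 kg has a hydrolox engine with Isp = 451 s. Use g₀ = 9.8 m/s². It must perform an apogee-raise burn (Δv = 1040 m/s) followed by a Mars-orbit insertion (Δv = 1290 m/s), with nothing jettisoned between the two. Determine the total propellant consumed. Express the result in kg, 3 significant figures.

v_e = Isp · g₀ = 451 × 9.8 = 4419.8 m/s.
After the first burn: m = 11200 × exp(−1040/4419.8) = 11200 × 0.79033 = 8,851.7 kg.
After the second burn: m = 8,851.7 × exp(−1290/4419.8) = 8,851.7 × 0.74687 = 6,611.07 kg.
Total propellant = m₀ − m_final = 11200 − 6,611.07 = 4,588.93 kg.

total propellant consumed ≈ 4590 kg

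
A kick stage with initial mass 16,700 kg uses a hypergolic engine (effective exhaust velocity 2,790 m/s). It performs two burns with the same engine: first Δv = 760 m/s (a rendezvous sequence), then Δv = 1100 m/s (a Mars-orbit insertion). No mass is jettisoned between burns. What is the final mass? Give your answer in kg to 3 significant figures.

final mass ≈ 8570 kg

After the first burn: m = 16700 × exp(−760/2790.0) = 16700 × 0.76155 = 12,717.9 kg.
After the second burn: m = 12,717.9 × exp(−1100/2790.0) = 12,717.9 × 0.67418 = 8,574.15 kg.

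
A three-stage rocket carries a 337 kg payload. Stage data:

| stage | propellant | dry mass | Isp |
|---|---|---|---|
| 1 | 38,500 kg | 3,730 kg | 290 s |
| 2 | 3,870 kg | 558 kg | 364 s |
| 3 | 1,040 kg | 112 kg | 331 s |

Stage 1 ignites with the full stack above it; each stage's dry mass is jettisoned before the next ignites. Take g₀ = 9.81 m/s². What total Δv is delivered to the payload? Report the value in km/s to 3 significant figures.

Ignition mass of stage 1 = 38,500+3,730 + 3,870+558 + 1,040+112 + 337 = 48,147 kg.
Stage 1: m₀ = 48,147 kg, m_f = 48,147 − 38,500 = 9,647 kg; Δv = 290×9.81×ln(4.991) = 2844.9×1.6076 ≈ 4573 m/s.
Stage 2: m₀ = 5,917 kg, m_f = 5,917 − 3,870 = 2,047 kg; Δv = 364×9.81×ln(2.891) = 3570.8×1.0615 ≈ 3790 m/s.
Stage 3: m₀ = 1,489 kg, m_f = 1,489 − 1,040 = 449 kg; Δv = 331×9.81×ln(3.316) = 3247.1×1.1988 ≈ 3893 m/s.
Total Δv = 4573 + 3790 + 3893 = 12256 m/s.

Δv ≈ 12.3 km/s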